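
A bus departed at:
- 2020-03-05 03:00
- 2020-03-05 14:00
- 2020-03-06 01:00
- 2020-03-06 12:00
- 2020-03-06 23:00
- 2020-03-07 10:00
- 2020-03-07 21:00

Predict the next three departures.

2020-03-08 08:00, 2020-03-08 19:00, 2020-03-09 06:00

Spacing: 11, 11, 11, 11, 11, 11 h — constant 11 h.
2020-03-07 21:00 + 11 h = 2020-03-08 08:00.
2020-03-08 08:00 + 11 h = 2020-03-08 19:00.
2020-03-08 19:00 + 11 h = 2020-03-09 06:00.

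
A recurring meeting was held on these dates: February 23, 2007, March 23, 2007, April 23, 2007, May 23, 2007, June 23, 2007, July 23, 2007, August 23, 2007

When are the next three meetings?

September 23, 2007; October 23, 2007; November 23, 2007

Gaps: 28, 31, 30, 31, 30, 31 days — not constant. Every event is on the 23rd of the month.
Pattern: the 23rd of each month.
September 2007: September 23, 2007.
October 2007: October 23, 2007.
November 2007: November 23, 2007.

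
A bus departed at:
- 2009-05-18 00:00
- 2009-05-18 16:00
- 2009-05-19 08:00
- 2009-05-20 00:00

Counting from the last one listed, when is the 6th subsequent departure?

Gaps: 16, 16, 16 hours — each event is 16 hours after the previous one.
2009-05-20 00:00 + 16 h = 2009-05-20 16:00.
2009-05-20 16:00 + 16 h = 2009-05-21 08:00.
2009-05-21 08:00 + 16 h = 2009-05-22 00:00.
2009-05-22 00:00 + 16 h = 2009-05-22 16:00.
2009-05-22 16:00 + 16 h = 2009-05-23 08:00.
2009-05-23 08:00 + 16 h = 2009-05-24 00:00.

2009-05-24 00:00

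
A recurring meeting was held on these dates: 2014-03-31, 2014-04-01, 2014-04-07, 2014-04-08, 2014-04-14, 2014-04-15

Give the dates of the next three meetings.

Every event lands on a Monday or Tuesday (gaps cycle 1, 6, 1, 6, 1).
So the schedule is: every Monday and Tuesday.
The following Monday is 2014-04-21.
Next Tuesday: 2014-04-22.
Next Monday: 2014-04-28.

2014-04-21, 2014-04-22, 2014-04-28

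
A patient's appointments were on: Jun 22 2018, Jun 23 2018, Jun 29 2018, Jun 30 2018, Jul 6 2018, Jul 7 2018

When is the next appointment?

The gap pattern 1, 6, 1, 6, 1 repeats every 2 events.
These are the Fridays and Saturdays of each week.
The following Friday is Jul 13 2018.

Jul 13 2018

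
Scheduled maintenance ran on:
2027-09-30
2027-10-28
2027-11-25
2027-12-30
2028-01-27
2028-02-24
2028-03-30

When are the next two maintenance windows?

2028-04-27, 2028-05-25

Every date is a Thursday; gaps 28, 28, 35, 28, 28, 35 days.
Each is the last Thursday of its month (at least one falls on the 29th or later, ruling out '4th Thursday').
April 2028 ends with Thursday 2028-04-27.
Last Thursday of May 2028: 2028-05-25.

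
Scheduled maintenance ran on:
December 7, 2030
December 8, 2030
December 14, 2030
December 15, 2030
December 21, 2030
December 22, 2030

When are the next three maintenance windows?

Every event lands on a Saturday or Sunday (gaps cycle 1, 6, 1, 6, 1).
So the schedule is: every Saturday and Sunday.
The following Saturday is December 28, 2030.
The following Sunday is December 29, 2030.
The following Saturday is January 4, 2031.

December 28, 2030; December 29, 2030; January 4, 2031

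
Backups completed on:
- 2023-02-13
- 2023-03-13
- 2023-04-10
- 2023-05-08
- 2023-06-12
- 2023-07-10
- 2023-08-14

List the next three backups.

2023-09-11, 2023-10-09, 2023-11-13

These are Mondays at 28- or 35-day spacing (28, 28, 28, 35, 28, 35).
The pattern: 2nd Monday of the month.
2nd Monday of September 2023: 2023-09-11.
2nd Monday of October 2023: 2023-10-09.
November 2023 — 2nd Monday is 2023-11-13.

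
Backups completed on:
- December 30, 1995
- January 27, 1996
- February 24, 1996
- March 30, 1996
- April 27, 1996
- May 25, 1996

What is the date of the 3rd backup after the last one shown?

August 31, 1996

These are Saturdays with 28, 28, 35, 28, 28-day gaps.
Each is the final Saturday of its month — December 30, 1995 is past the 28th, so '4th Saturday' doesn't fit.
June 1996 ends with Saturday June 29, 1996.
Last Saturday of July 1996: July 27, 1996.
Last Saturday of August 1996: August 31, 1996.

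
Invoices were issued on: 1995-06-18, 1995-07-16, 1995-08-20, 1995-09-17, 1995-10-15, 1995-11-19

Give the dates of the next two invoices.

1995-12-17, 1996-01-21

All dates are Sundays, 28, 35, 28, 28, 35 days apart.
Specifically, the 3rd Sunday of each month.
3rd Sunday of December 1995: 1995-12-17.
3rd Sunday of January 1996: 1996-01-21.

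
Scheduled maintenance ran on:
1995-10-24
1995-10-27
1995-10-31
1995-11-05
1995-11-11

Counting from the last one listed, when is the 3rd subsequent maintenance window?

1995-12-05

Intervals are 3, 4, 5, 6 days — an arithmetic progression with common difference 1.
Next gap: 7 days. 1995-11-11 + 7 days = 1995-11-18.
Next gap: 8 days. 1995-11-18 + 8 days = 1995-11-26.
Next gap: 9 days. 1995-11-26 + 9 days = 1995-12-05.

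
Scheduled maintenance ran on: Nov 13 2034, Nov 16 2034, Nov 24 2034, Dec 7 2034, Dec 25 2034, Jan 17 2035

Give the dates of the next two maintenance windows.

Feb 14 2035, Mar 19 2035

The spacing grows by 5 each time: 3, 8, 13, 18, 23 days.
Next gap: 28 days. Jan 17 2035 + 28 days = Feb 14 2035.
Next gap: 33 days. Feb 14 2035 + 33 days = Mar 19 2035.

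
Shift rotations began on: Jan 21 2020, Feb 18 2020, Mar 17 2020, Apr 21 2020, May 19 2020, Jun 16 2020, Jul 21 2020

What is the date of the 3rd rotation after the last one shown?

These are Tuesdays at 28- or 35-day spacing (28, 28, 35, 28, 28, 35).
The pattern: 3rd Tuesday of the month.
August 2020 — 3rd Tuesday is Aug 18 2020.
September 2020 — 3rd Tuesday is Sep 15 2020.
3rd Tuesday of October 2020: Oct 20 2020.

Oct 20 2020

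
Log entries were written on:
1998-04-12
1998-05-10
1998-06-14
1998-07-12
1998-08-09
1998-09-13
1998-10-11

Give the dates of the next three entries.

Gaps: 28, 35, 28, 28, 35, 28 days — a mix of 28 and 35. Every date is a Sunday.
Each is the 2nd Sunday of its month.
November 1998 — 2nd Sunday is 1998-11-08.
2nd Sunday of December 1998: 1998-12-13.
January 1999 — 2nd Sunday is 1999-01-10.

1998-11-08, 1998-12-13, 1999-01-10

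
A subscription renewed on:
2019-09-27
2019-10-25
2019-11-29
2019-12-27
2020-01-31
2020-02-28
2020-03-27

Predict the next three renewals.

2020-04-24, 2020-05-29, 2020-06-26

These are Fridays with 28, 35, 28, 35, 28, 28-day gaps.
Each is the final Friday of its month — 2019-11-29 is past the 28th, so '4th Friday' doesn't fit.
April 2020 ends with Friday 2020-04-24.
May 2020 ends with Friday 2020-05-29.
Last Friday of June 2020: 2020-06-26.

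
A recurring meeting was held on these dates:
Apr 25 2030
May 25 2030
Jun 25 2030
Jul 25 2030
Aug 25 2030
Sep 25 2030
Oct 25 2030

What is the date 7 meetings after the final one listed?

Each date is the 25th; the gaps (30, 31, 30, 31, 31, 30) track the month lengths.
The rule is the 25th of each month.
November 2030: Nov 25 2030.
Next: December 2030 → Dec 25 2030.
January 2031: Jan 25 2031.
Next: February 2031 → Feb 25 2031.
Next: March 2031 → Mar 25 2031.
Next: April 2031 → Apr 25 2031.
Next: May 2031 → May 25 2031.

May 25 2031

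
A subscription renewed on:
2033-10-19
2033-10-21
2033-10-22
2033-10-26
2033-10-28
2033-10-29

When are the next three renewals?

Every event lands on a Wednesday or Friday or Saturday (gaps cycle 2, 1, 4, 2, 1).
So the schedule is: every Wednesday, Friday and Saturday.
Next Wednesday: 2033-11-02.
Next Friday: 2033-11-04.
Next Saturday: 2033-11-05.

2033-11-02, 2033-11-04, 2033-11-05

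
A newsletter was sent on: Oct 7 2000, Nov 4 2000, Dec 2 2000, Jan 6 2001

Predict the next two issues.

Feb 3 2001, Mar 3 2001

These are Saturdays at 28- or 35-day spacing (28, 28, 35).
The pattern: 1st Saturday of the month.
February 2001 — 1st Saturday is Feb 3 2001.
March 2001 — 1st Saturday is Mar 3 2001.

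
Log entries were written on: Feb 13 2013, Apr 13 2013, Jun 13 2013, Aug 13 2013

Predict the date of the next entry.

Gaps: 59, 61, 61 days — not constant. Every event is on the 13th of the month.
Pattern: the 13th of every 2 months.
October 2013: Oct 13 2013.

Oct 13 2013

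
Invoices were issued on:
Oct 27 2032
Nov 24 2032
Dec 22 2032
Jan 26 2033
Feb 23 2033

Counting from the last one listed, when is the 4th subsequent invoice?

These are Wednesdays at 28- or 35-day spacing (28, 28, 35, 28).
The pattern: 4th Wednesday of the month.
March 2033 — 4th Wednesday is Mar 23 2033.
4th Wednesday of April 2033: Apr 27 2033.
4th Wednesday of May 2033: May 25 2033.
June 2033 — 4th Wednesday is Jun 22 2033.

Jun 22 2033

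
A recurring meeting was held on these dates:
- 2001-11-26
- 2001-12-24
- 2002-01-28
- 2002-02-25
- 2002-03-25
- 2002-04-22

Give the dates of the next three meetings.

Gaps: 28, 35, 28, 28, 28 days — a mix of 28 and 35. Every date is a Monday.
Each is the 4th Monday of its month.
May 2002 — 4th Monday is 2002-05-27.
4th Monday of June 2002: 2002-06-24.
4th Monday of July 2002: 2002-07-22.

2002-05-27, 2002-06-24, 2002-07-22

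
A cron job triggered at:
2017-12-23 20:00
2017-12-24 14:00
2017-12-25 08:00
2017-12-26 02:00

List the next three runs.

The interval is a steady 18 hours (18, 18, 18).
2017-12-26 02:00 + 18 h = 2017-12-26 20:00.
2017-12-26 20:00 + 18 h = 2017-12-27 14:00.
2017-12-27 14:00 + 18 h = 2017-12-28 08:00.

2017-12-26 20:00, 2017-12-27 14:00, 2017-12-28 08:00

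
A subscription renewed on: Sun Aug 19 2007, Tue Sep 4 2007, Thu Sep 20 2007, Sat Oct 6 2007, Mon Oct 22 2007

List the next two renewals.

Every event comes 16 days after the last (16, 16, 16, 16).
Mon Oct 22 2007 + 16 days = Wed Nov 7 2007.
Wed Nov 7 2007 + 16 days = Fri Nov 23 2007.

Wed Nov 7 2007, Fri Nov 23 2007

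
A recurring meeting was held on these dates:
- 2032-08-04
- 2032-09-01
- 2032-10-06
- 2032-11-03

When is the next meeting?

Gaps: 28, 35, 28 days — a mix of 28 and 35. Every date is a Wednesday.
Each is the 1st Wednesday of its month.
1st Wednesday of December 2032: 2032-12-01.

2032-12-01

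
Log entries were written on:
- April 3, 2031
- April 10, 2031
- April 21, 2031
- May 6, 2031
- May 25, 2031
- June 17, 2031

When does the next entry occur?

July 14, 2031

Gaps: 7, 11, 15, 19, 23 days — each gap is 4 larger than the previous one.
Next gap: 27 days. June 17, 2031 + 27 days = July 14, 2031.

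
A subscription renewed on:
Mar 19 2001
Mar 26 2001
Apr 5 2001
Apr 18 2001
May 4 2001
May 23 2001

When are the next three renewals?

Jun 14 2001, Jul 9 2001, Aug 6 2001

The spacing grows by 3 each time: 7, 10, 13, 16, 19 days.
Next gap: 22 days. May 23 2001 + 22 days = Jun 14 2001.
Next gap: 25 days. Jun 14 2001 + 25 days = Jul 9 2001.
Next gap: 28 days. Jul 9 2001 + 28 days = Aug 6 2001.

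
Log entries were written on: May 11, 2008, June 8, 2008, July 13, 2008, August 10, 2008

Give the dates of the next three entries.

September 14, 2008; October 12, 2008; November 9, 2008

Gaps: 28, 35, 28 days — a mix of 28 and 35. Every date is a Sunday.
Each is the 2nd Sunday of its month.
September 2008 — 2nd Sunday is September 14, 2008.
2nd Sunday of October 2008: October 12, 2008.
2nd Sunday of November 2008: November 9, 2008.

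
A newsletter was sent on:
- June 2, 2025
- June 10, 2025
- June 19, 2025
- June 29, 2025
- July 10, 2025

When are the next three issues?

Gaps: 8, 9, 10, 11 days — each gap is 1 larger than the previous one.
Next gap: 12 days. July 10, 2025 + 12 days = July 22, 2025.
Next gap: 13 days. July 22, 2025 + 13 days = August 4, 2025.
Next gap: 14 days. August 4, 2025 + 14 days = August 18, 2025.

July 22, 2025; August 4, 2025; August 18, 2025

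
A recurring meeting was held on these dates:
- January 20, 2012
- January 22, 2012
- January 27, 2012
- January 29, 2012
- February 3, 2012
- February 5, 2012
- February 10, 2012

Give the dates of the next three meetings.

February 12, 2012; February 17, 2012; February 19, 2012

Gaps: 2, 5, 2, 5, 2, 5 days — not constant, but cyclic with period 2.
The events fall on every Friday and Sunday.
The following Sunday is February 12, 2012.
The following Friday is February 17, 2012.
Next Sunday: February 19, 2012.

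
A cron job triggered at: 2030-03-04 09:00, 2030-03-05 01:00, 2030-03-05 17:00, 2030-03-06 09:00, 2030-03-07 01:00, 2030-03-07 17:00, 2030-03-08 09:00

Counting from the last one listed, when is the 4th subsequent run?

Spacing: 16, 16, 16, 16, 16, 16 h — constant 16 h.
2030-03-08 09:00 + 16 h = 2030-03-09 01:00.
2030-03-09 01:00 + 16 h = 2030-03-09 17:00.
2030-03-09 17:00 + 16 h = 2030-03-10 09:00.
2030-03-10 09:00 + 16 h = 2030-03-11 01:00.

2030-03-11 01:00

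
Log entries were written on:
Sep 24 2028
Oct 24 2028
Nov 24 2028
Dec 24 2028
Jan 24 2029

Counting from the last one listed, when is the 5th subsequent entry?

Jun 24 2029

Gaps: 30, 31, 30, 31 days — not constant. Every event is on the 24th of the month.
Pattern: the 24th of each month.
Next: February 2029 → Feb 24 2029.
March 2029: Mar 24 2029.
Next: April 2029 → Apr 24 2029.
May 2029: May 24 2029.
Next: June 2029 → Jun 24 2029.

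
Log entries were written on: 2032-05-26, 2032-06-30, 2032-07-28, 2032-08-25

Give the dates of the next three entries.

2032-09-29, 2032-10-27, 2032-11-24

These are Wednesdays with 35, 28, 28-day gaps.
Each is the final Wednesday of its month — 2032-06-30 is past the 28th, so '4th Wednesday' doesn't fit.
Last Wednesday of September 2032: 2032-09-29.
Last Wednesday of October 2032: 2032-10-27.
November 2032 ends with Wednesday 2032-11-24.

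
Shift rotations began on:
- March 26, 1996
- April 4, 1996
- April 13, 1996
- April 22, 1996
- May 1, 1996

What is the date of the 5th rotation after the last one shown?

June 15, 1996

Gaps between consecutive events: 9, 9, 9, 9 days — a constant 9-day interval.
May 1, 1996 + 9 days = May 10, 1996.
May 10, 1996 + 9 days = May 19, 1996.
May 19, 1996 + 9 days = May 28, 1996.
May 28, 1996 + 9 days = June 6, 1996.
June 6, 1996 + 9 days = June 15, 1996.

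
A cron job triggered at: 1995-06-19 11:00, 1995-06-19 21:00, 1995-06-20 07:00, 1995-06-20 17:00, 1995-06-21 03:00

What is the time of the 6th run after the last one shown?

The interval is a steady 10 hours (10, 10, 10, 10).
1995-06-21 03:00 + 10 h = 1995-06-21 13:00.
1995-06-21 13:00 + 10 h = 1995-06-21 23:00.
1995-06-21 23:00 + 10 h = 1995-06-22 09:00.
1995-06-22 09:00 + 10 h = 1995-06-22 19:00.
1995-06-22 19:00 + 10 h = 1995-06-23 05:00.
1995-06-23 05:00 + 10 h = 1995-06-23 15:00.

1995-06-23 15:00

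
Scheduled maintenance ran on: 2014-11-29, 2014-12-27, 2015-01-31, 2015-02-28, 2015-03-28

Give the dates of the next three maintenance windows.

2015-04-25, 2015-05-30, 2015-06-27

These are Saturdays with 28, 35, 28, 28-day gaps.
Each is the final Saturday of its month — 2014-11-29 is past the 28th, so '4th Saturday' doesn't fit.
Last Saturday of April 2015: 2015-04-25.
Last Saturday of May 2015: 2015-05-30.
Last Saturday of June 2015: 2015-06-27.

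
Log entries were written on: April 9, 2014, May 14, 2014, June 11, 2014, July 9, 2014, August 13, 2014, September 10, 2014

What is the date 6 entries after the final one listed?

March 11, 2015

These are Wednesdays at 28- or 35-day spacing (35, 28, 28, 35, 28).
The pattern: 2nd Wednesday of the month.
2nd Wednesday of October 2014: October 8, 2014.
November 2014 — 2nd Wednesday is November 12, 2014.
2nd Wednesday of December 2014: December 10, 2014.
January 2015 — 2nd Wednesday is January 14, 2015.
February 2015 — 2nd Wednesday is February 11, 2015.
2nd Wednesday of March 2015: March 11, 2015.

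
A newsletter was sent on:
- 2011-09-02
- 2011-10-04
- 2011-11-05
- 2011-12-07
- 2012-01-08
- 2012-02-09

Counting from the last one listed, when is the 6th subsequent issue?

2012-08-19

Every event comes 32 days after the last (32, 32, 32, 32, 32).
2012-02-09 + 32 days = 2012-03-12.
2012-03-12 + 32 days = 2012-04-13.
2012-04-13 + 32 days = 2012-05-15.
2012-05-15 + 32 days = 2012-06-16.
2012-06-16 + 32 days = 2012-07-18.
2012-07-18 + 32 days = 2012-08-19.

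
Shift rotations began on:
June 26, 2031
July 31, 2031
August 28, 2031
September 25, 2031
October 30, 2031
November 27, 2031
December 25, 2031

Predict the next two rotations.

These are Thursdays with 35, 28, 28, 35, 28, 28-day gaps.
Each is the final Thursday of its month — July 31, 2031 is past the 28th, so '4th Thursday' doesn't fit.
Last Thursday of January 2032: January 29, 2032.
February 2032 ends with Thursday February 26, 2032.

January 29, 2032; February 26, 2032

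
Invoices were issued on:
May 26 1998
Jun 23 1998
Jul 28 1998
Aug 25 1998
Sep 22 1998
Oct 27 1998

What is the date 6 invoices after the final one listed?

Apr 27 1999

All dates are Tuesdays, 28, 35, 28, 28, 35 days apart.
Specifically, the 4th Tuesday of each month.
November 1998 — 4th Tuesday is Nov 24 1998.
4th Tuesday of December 1998: Dec 22 1998.
4th Tuesday of January 1999: Jan 26 1999.
February 1999 — 4th Tuesday is Feb 23 1999.
March 1999 — 4th Tuesday is Mar 23 1999.
4th Tuesday of April 1999: Apr 27 1999.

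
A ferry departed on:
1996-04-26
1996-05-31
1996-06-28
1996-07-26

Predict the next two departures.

1996-08-30, 1996-09-27

All Fridays; the gaps (35, 28, 28) vary with month length.
This is the last Friday of each month.
August 1996 ends with Friday 1996-08-30.
Last Friday of September 1996: 1996-09-27.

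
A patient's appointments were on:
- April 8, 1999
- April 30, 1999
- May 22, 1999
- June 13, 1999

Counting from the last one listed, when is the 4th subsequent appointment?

September 9, 1999

Every event comes 22 days after the last (22, 22, 22).
June 13, 1999 + 22 days = July 5, 1999.
July 5, 1999 + 22 days = July 27, 1999.
July 27, 1999 + 22 days = August 18, 1999.
August 18, 1999 + 22 days = September 9, 1999.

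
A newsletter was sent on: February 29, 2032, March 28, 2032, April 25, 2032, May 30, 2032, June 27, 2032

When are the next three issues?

All Sundays; the gaps (28, 28, 35, 28) vary with month length.
This is the last Sunday of each month.
July 2032 ends with Sunday July 25, 2032.
Last Sunday of August 2032: August 29, 2032.
September 2032 ends with Sunday September 26, 2032.

July 25, 2032; August 29, 2032; September 26, 2032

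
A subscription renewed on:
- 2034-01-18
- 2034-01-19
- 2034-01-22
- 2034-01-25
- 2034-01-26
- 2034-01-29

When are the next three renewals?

2034-02-01, 2034-02-02, 2034-02-05

Gaps: 1, 3, 3, 1, 3 days — not constant, but cyclic with period 3.
The events fall on every Wednesday, Thursday and Sunday.
The following Wednesday is 2034-02-01.
The following Thursday is 2034-02-02.
The following Sunday is 2034-02-05.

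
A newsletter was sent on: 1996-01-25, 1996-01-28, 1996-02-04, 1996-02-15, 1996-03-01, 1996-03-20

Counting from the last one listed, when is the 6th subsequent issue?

Intervals are 3, 7, 11, 15, 19 days — an arithmetic progression with common difference 4.
Next gap: 23 days. 1996-03-20 + 23 days = 1996-04-12.
Next gap: 27 days. 1996-04-12 + 27 days = 1996-05-09.
Next gap: 31 days. 1996-05-09 + 31 days = 1996-06-09.
Next gap: 35 days. 1996-06-09 + 35 days = 1996-07-14.
Next gap: 39 days. 1996-07-14 + 39 days = 1996-08-22.
Next gap: 43 days. 1996-08-22 + 43 days = 1996-10-04.

1996-10-04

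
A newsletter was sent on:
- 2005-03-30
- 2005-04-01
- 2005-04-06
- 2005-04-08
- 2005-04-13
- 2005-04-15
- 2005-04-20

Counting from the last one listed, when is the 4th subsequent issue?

2005-05-04

The gap pattern 2, 5, 2, 5, 2, 5 repeats every 2 events.
These are the Wednesdays and Fridays of each week.
Next Friday: 2005-04-22.
Next Wednesday: 2005-04-27.
The following Friday is 2005-04-29.
Next Wednesday: 2005-05-04.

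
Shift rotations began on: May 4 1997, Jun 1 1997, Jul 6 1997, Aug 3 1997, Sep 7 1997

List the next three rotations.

Oct 5 1997, Nov 2 1997, Dec 7 1997

All dates are Sundays, 28, 35, 28, 35 days apart.
Specifically, the 1st Sunday of each month.
October 1997 — 1st Sunday is Oct 5 1997.
1st Sunday of November 1997: Nov 2 1997.
December 1997 — 1st Sunday is Dec 7 1997.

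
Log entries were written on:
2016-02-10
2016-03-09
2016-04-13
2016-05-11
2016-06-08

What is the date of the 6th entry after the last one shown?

Gaps: 28, 35, 28, 28 days — a mix of 28 and 35. Every date is a Wednesday.
Each is the 2nd Wednesday of its month.
July 2016 — 2nd Wednesday is 2016-07-13.
2nd Wednesday of August 2016: 2016-08-10.
2nd Wednesday of September 2016: 2016-09-14.
October 2016 — 2nd Wednesday is 2016-10-12.
2nd Wednesday of November 2016: 2016-11-09.
2nd Wednesday of December 2016: 2016-12-14.

2016-12-14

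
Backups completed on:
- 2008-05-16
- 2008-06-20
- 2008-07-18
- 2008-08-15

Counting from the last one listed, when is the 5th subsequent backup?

2009-01-16

All dates are Fridays, 35, 28, 28 days apart.
Specifically, the 3rd Friday of each month.
September 2008 — 3rd Friday is 2008-09-19.
October 2008 — 3rd Friday is 2008-10-17.
November 2008 — 3rd Friday is 2008-11-21.
December 2008 — 3rd Friday is 2008-12-19.
January 2009 — 3rd Friday is 2009-01-16.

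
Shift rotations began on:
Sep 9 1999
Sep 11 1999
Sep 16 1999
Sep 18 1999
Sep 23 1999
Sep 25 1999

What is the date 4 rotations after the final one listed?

The gap pattern 2, 5, 2, 5, 2 repeats every 2 events.
These are the Thursdays and Saturdays of each week.
The following Thursday is Sep 30 1999.
The following Saturday is Oct 2 1999.
Next Thursday: Oct 7 1999.
The following Saturday is Oct 9 1999.

Oct 9 1999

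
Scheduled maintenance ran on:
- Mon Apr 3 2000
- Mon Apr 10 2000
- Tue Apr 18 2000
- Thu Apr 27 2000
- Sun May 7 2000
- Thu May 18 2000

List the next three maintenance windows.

Tue May 30 2000, Mon Jun 12 2000, Mon Jun 26 2000

Intervals are 7, 8, 9, 10, 11 days — an arithmetic progression with common difference 1.
Next gap: 12 days. Thu May 18 2000 + 12 days = Tue May 30 2000.
Next gap: 13 days. Tue May 30 2000 + 13 days = Mon Jun 12 2000.
Next gap: 14 days. Mon Jun 12 2000 + 14 days = Mon Jun 26 2000.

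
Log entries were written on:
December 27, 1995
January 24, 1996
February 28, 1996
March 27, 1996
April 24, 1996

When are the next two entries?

These are Wednesdays at 28- or 35-day spacing (28, 35, 28, 28).
The pattern: 4th Wednesday of the month.
4th Wednesday of May 1996: May 22, 1996.
4th Wednesday of June 1996: June 26, 1996.

May 22, 1996; June 26, 1996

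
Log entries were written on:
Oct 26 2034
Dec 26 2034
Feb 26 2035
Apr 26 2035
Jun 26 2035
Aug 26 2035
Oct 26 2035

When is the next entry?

Dec 26 2035

Each date is the 26th; the gaps (61, 62, 59, 61, 61, 61) track the month lengths.
The rule is the 26th of every 2 months.
December 2035: Dec 26 2035.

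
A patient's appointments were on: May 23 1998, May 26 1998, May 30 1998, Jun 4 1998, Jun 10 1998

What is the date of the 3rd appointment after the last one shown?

Jul 4 1998

Gaps: 3, 4, 5, 6 days — each gap is 1 larger than the previous one.
Next gap: 7 days. Jun 10 1998 + 7 days = Jun 17 1998.
Next gap: 8 days. Jun 17 1998 + 8 days = Jun 25 1998.
Next gap: 9 days. Jun 25 1998 + 9 days = Jul 4 1998.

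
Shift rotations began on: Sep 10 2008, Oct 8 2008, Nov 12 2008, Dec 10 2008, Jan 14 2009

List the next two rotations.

Gaps: 28, 35, 28, 35 days — a mix of 28 and 35. Every date is a Wednesday.
Each is the 2nd Wednesday of its month.
2nd Wednesday of February 2009: Feb 11 2009.
March 2009 — 2nd Wednesday is Mar 11 2009.

Feb 11 2009, Mar 11 2009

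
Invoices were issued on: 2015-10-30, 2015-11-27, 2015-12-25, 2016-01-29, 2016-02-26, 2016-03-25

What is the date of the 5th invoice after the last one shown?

2016-08-26

These are Fridays with 28, 28, 35, 28, 28-day gaps.
Each is the final Friday of its month — 2015-10-30 is past the 28th, so '4th Friday' doesn't fit.
Last Friday of April 2016: 2016-04-29.
May 2016 ends with Friday 2016-05-27.
June 2016 ends with Friday 2016-06-24.
Last Friday of July 2016: 2016-07-29.
August 2016 ends with Friday 2016-08-26.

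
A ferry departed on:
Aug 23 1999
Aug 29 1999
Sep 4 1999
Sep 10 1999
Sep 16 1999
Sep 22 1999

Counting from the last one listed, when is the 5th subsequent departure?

The spacing is 6, 6, 6, 6, 6 days — always 6 days.
Sep 22 1999 + 6 days = Sep 28 1999.
Sep 28 1999 + 6 days = Oct 4 1999.
Oct 4 1999 + 6 days = Oct 10 1999.
Oct 10 1999 + 6 days = Oct 16 1999.
Oct 16 1999 + 6 days = Oct 22 1999.

Oct 22 1999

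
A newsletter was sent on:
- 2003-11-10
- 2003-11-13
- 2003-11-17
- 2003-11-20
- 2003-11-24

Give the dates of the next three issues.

2003-11-27, 2003-12-01, 2003-12-04

The gap pattern 3, 4, 3, 4 repeats every 2 events.
These are the Mondays and Thursdays of each week.
The following Thursday is 2003-11-27.
Next Monday: 2003-12-01.
Next Thursday: 2003-12-04.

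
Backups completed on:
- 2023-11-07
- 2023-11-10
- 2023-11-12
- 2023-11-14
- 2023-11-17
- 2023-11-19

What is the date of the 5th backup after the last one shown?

2023-12-01

The gap pattern 3, 2, 2, 3, 2 repeats every 3 events.
These are the Tuesdays, Fridays and Sundays of each week.
Next Tuesday: 2023-11-21.
Next Friday: 2023-11-24.
The following Sunday is 2023-11-26.
The following Tuesday is 2023-11-28.
The following Friday is 2023-12-01.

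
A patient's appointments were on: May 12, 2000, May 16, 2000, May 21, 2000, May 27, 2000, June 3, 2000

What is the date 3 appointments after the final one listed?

June 30, 2000

The spacing grows by 1 each time: 4, 5, 6, 7 days.
Next gap: 8 days. June 3, 2000 + 8 days = June 11, 2000.
Next gap: 9 days. June 11, 2000 + 9 days = June 20, 2000.
Next gap: 10 days. June 20, 2000 + 10 days = June 30, 2000.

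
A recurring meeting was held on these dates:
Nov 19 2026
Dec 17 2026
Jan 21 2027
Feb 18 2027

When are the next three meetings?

Mar 18 2027, Apr 15 2027, May 20 2027

These are Thursdays at 28- or 35-day spacing (28, 35, 28).
The pattern: 3rd Thursday of the month.
March 2027 — 3rd Thursday is Mar 18 2027.
3rd Thursday of April 2027: Apr 15 2027.
3rd Thursday of May 2027: May 20 2027.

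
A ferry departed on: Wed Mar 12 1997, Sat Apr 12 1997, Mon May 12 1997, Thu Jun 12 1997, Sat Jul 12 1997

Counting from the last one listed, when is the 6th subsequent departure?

Mon Jan 12 1998

Each date is the 12th; the gaps (31, 30, 31, 30) track the month lengths.
The rule is the 12th of each month.
August 1997: Tue Aug 12 1997.
Next: September 1997 → Fri Sep 12 1997.
October 1997: Sun Oct 12 1997.
Next: November 1997 → Wed Nov 12 1997.
December 1997: Fri Dec 12 1997.
Next: January 1998 → Mon Jan 12 1998.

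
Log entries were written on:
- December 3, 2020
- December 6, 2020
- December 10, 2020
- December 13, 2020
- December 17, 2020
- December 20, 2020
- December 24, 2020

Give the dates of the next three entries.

Every event lands on a Thursday or Sunday (gaps cycle 3, 4, 3, 4, 3, 4).
So the schedule is: every Thursday and Sunday.
Next Sunday: December 27, 2020.
Next Thursday: December 31, 2020.
Next Sunday: January 3, 2021.

December 27, 2020; December 31, 2020; January 3, 2021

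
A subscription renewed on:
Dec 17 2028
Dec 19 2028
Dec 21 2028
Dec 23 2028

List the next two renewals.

Every event comes 2 days after the last (2, 2, 2).
Dec 23 2028 + 2 days = Dec 25 2028.
Dec 25 2028 + 2 days = Dec 27 2028.

Dec 25 2028, Dec 27 2028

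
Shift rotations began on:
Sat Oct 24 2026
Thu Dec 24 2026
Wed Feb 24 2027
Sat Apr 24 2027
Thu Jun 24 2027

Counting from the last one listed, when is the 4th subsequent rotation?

Thu Feb 24 2028

Gaps: 61, 62, 59, 61 days — not constant. Every event is on the 24th of the month.
Pattern: the 24th of every 2 months.
August 2027: Tue Aug 24 2027.
October 2027: Sun Oct 24 2027.
December 2027: Fri Dec 24 2027.
Next: February 2028 → Thu Feb 24 2028.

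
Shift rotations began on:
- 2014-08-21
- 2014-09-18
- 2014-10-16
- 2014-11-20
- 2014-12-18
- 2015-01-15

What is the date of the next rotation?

2015-02-19

Gaps: 28, 28, 35, 28, 28 days — a mix of 28 and 35. Every date is a Thursday.
Each is the 3rd Thursday of its month.
February 2015 — 3rd Thursday is 2015-02-19.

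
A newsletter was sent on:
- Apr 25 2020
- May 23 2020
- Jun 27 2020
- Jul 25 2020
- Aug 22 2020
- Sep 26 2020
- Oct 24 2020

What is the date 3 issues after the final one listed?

Jan 23 2021

Gaps: 28, 35, 28, 28, 35, 28 days — a mix of 28 and 35. Every date is a Saturday.
Each is the 4th Saturday of its month.
4th Saturday of November 2020: Nov 28 2020.
December 2020 — 4th Saturday is Dec 26 2020.
January 2021 — 4th Saturday is Jan 23 2021.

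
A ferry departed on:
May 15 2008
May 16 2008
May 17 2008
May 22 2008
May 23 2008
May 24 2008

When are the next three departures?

Gaps: 1, 1, 5, 1, 1 days — not constant, but cyclic with period 3.
The events fall on every Thursday, Friday and Saturday.
The following Thursday is May 29 2008.
Next Friday: May 30 2008.
The following Saturday is May 31 2008.

May 29 2008, May 30 2008, May 31 2008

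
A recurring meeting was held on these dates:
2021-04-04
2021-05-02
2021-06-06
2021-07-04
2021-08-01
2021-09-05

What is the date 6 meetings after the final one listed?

All dates are Sundays, 28, 35, 28, 28, 35 days apart.
Specifically, the 1st Sunday of each month.
October 2021 — 1st Sunday is 2021-10-03.
1st Sunday of November 2021: 2021-11-07.
1st Sunday of December 2021: 2021-12-05.
1st Sunday of January 2022: 2022-01-02.
February 2022 — 1st Sunday is 2022-02-06.
March 2022 — 1st Sunday is 2022-03-06.

2022-03-06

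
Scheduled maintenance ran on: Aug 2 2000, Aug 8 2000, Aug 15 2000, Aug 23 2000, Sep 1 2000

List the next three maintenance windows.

Gaps: 6, 7, 8, 9 days — each gap is 1 larger than the previous one.
Next gap: 10 days. Sep 1 2000 + 10 days = Sep 11 2000.
Next gap: 11 days. Sep 11 2000 + 11 days = Sep 22 2000.
Next gap: 12 days. Sep 22 2000 + 12 days = Oct 4 2000.

Sep 11 2000, Sep 22 2000, Oct 4 2000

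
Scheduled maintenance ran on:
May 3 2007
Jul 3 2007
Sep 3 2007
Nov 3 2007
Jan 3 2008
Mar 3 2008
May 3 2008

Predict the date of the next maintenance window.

Jul 3 2008

Gaps: 61, 62, 61, 61, 60, 61 days — not constant. Every event is on the 3rd of the month.
Pattern: the 3rd of every 2 months.
Next: July 2008 → Jul 3 2008.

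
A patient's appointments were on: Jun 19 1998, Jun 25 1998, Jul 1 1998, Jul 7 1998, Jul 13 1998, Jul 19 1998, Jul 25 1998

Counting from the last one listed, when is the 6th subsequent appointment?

The spacing is 6, 6, 6, 6, 6, 6 days — always 6 days.
Jul 25 1998 + 6 days = Jul 31 1998.
Jul 31 1998 + 6 days = Aug 6 1998.
Aug 6 1998 + 6 days = Aug 12 1998.
Aug 12 1998 + 6 days = Aug 18 1998.
Aug 18 1998 + 6 days = Aug 24 1998.
Aug 24 1998 + 6 days = Aug 30 1998.

Aug 30 1998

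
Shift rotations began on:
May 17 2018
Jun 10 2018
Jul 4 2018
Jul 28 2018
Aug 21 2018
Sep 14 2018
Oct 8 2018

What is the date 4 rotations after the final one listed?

Jan 12 2019

The spacing is 24, 24, 24, 24, 24, 24 days — always 24 days.
Oct 8 2018 + 24 days = Nov 1 2018.
Nov 1 2018 + 24 days = Nov 25 2018.
Nov 25 2018 + 24 days = Dec 19 2018.
Dec 19 2018 + 24 days = Jan 12 2019.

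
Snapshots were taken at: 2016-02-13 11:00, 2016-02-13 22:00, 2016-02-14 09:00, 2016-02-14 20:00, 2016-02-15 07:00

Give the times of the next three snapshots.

2016-02-15 18:00, 2016-02-16 05:00, 2016-02-16 16:00

Spacing: 11, 11, 11, 11 h — constant 11 h.
2016-02-15 07:00 + 11 h = 2016-02-15 18:00.
2016-02-15 18:00 + 11 h = 2016-02-16 05:00.
2016-02-16 05:00 + 11 h = 2016-02-16 16:00.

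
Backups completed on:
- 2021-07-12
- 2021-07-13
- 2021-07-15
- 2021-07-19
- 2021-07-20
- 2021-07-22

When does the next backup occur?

The gap pattern 1, 2, 4, 1, 2 repeats every 3 events.
These are the Mondays, Tuesdays and Thursdays of each week.
Next Monday: 2021-07-26.

2021-07-26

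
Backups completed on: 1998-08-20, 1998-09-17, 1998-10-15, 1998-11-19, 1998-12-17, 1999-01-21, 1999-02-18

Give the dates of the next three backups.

These are Thursdays at 28- or 35-day spacing (28, 28, 35, 28, 35, 28).
The pattern: 3rd Thursday of the month.
March 1999 — 3rd Thursday is 1999-03-18.
3rd Thursday of April 1999: 1999-04-15.
3rd Thursday of May 1999: 1999-05-20.

1999-03-18, 1999-04-15, 1999-05-20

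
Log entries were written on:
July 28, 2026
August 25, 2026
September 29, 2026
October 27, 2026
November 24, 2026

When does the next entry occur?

Every date is a Tuesday; gaps 28, 35, 28, 28 days.
Each is the last Tuesday of its month (at least one falls on the 29th or later, ruling out '4th Tuesday').
Last Tuesday of December 2026: December 29, 2026.

December 29, 2026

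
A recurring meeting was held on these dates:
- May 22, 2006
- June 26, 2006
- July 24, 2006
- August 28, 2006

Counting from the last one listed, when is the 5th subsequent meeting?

January 22, 2007

Gaps: 35, 28, 35 days — a mix of 28 and 35. Every date is a Monday.
Each is the 4th Monday of its month.
September 2006 — 4th Monday is September 25, 2006.
October 2006 — 4th Monday is October 23, 2006.
November 2006 — 4th Monday is November 27, 2006.
December 2006 — 4th Monday is December 25, 2006.
4th Monday of January 2007: January 22, 2007.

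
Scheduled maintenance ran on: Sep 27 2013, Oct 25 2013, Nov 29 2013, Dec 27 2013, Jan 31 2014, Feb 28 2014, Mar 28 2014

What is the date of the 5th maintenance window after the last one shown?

All Fridays; the gaps (28, 35, 28, 35, 28, 28) vary with month length.
This is the last Friday of each month.
Last Friday of April 2014: Apr 25 2014.
May 2014 ends with Friday May 30 2014.
Last Friday of June 2014: Jun 27 2014.
July 2014 ends with Friday Jul 25 2014.
August 2014 ends with Friday Aug 29 2014.

Aug 29 2014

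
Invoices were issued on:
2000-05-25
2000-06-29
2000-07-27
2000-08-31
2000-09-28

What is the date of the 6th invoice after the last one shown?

These are Thursdays with 35, 28, 35, 28-day gaps.
Each is the final Thursday of its month — 2000-06-29 is past the 28th, so '4th Thursday' doesn't fit.
Last Thursday of October 2000: 2000-10-26.
November 2000 ends with Thursday 2000-11-30.
Last Thursday of December 2000: 2000-12-28.
Last Thursday of January 2001: 2001-01-25.
February 2001 ends with Thursday 2001-02-22.
March 2001 ends with Thursday 2001-03-29.

2001-03-29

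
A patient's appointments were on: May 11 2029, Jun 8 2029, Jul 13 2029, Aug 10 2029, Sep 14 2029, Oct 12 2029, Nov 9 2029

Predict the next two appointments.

Dec 14 2029, Jan 11 2030

All dates are Fridays, 28, 35, 28, 35, 28, 28 days apart.
Specifically, the 2nd Friday of each month.
December 2029 — 2nd Friday is Dec 14 2029.
2nd Friday of January 2030: Jan 11 2030.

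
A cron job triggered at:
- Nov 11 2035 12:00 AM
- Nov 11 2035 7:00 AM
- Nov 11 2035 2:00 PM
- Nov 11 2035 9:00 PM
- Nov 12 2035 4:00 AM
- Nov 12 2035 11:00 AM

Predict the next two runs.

Nov 12 2035 6:00 PM, Nov 13 2035 1:00 AM

The interval is a steady 7 hours (7, 7, 7, 7, 7).
Nov 12 2035 11:00 AM + 7 h = Nov 12 2035 6:00 PM.
Nov 12 2035 6:00 PM + 7 h = Nov 13 2035 1:00 AM.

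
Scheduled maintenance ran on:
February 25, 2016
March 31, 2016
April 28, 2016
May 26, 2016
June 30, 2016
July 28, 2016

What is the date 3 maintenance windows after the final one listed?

October 27, 2016

These are Thursdays with 35, 28, 28, 35, 28-day gaps.
Each is the final Thursday of its month — March 31, 2016 is past the 28th, so '4th Thursday' doesn't fit.
Last Thursday of August 2016: August 25, 2016.
September 2016 ends with Thursday September 29, 2016.
Last Thursday of October 2016: October 27, 2016.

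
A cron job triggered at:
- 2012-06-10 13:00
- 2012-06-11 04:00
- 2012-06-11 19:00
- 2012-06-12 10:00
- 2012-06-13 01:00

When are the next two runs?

Gaps: 15, 15, 15, 15 hours — each event is 15 hours after the previous one.
2012-06-13 01:00 + 15 h = 2012-06-13 16:00.
2012-06-13 16:00 + 15 h = 2012-06-14 07:00.

2012-06-13 16:00, 2012-06-14 07:00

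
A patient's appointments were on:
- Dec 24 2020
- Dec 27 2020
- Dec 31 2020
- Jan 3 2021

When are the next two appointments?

The gap pattern 3, 4, 3 repeats every 2 events.
These are the Thursdays and Sundays of each week.
Next Thursday: Jan 7 2021.
The following Sunday is Jan 10 2021.

Jan 7 2021, Jan 10 2021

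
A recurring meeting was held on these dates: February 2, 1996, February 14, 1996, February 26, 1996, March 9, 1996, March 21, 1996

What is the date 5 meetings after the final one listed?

Every event comes 12 days after the last (12, 12, 12, 12).
March 21, 1996 + 12 days = April 2, 1996.
April 2, 1996 + 12 days = April 14, 1996.
April 14, 1996 + 12 days = April 26, 1996.
April 26, 1996 + 12 days = May 8, 1996.
May 8, 1996 + 12 days = May 20, 1996.

May 20, 1996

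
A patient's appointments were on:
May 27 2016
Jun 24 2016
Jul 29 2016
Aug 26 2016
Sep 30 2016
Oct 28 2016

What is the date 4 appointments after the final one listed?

Feb 24 2017

Every date is a Friday; gaps 28, 35, 28, 35, 28 days.
Each is the last Friday of its month (at least one falls on the 29th or later, ruling out '4th Friday').
November 2016 ends with Friday Nov 25 2016.
Last Friday of December 2016: Dec 30 2016.
January 2017 ends with Friday Jan 27 2017.
Last Friday of February 2017: Feb 24 2017.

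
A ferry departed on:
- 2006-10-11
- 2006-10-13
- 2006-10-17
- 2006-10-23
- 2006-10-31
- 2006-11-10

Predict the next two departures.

2006-11-22, 2006-12-06

Intervals are 2, 4, 6, 8, 10 days — an arithmetic progression with common difference 2.
Next gap: 12 days. 2006-11-10 + 12 days = 2006-11-22.
Next gap: 14 days. 2006-11-22 + 14 days = 2006-12-06.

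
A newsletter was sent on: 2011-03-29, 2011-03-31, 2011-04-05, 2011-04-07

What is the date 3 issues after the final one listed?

2011-04-19

Gaps: 2, 5, 2 days — not constant, but cyclic with period 2.
The events fall on every Tuesday and Thursday.
Next Tuesday: 2011-04-12.
The following Thursday is 2011-04-14.
Next Tuesday: 2011-04-19.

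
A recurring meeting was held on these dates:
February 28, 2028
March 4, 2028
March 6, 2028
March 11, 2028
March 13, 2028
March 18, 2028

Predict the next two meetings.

March 20, 2028; March 25, 2028

Every event lands on a Monday or Saturday (gaps cycle 5, 2, 5, 2, 5).
So the schedule is: every Monday and Saturday.
Next Monday: March 20, 2028.
The following Saturday is March 25, 2028.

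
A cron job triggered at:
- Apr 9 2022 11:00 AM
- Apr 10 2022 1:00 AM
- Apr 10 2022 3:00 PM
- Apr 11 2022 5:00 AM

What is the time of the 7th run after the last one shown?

Apr 15 2022 7:00 AM

Gaps: 14, 14, 14 hours — each event is 14 hours after the previous one.
Apr 11 2022 5:00 AM + 14 h = Apr 11 2022 7:00 PM.
Apr 11 2022 7:00 PM + 14 h = Apr 12 2022 9:00 AM.
Apr 12 2022 9:00 AM + 14 h = Apr 12 2022 11:00 PM.
Apr 12 2022 11:00 PM + 14 h = Apr 13 2022 1:00 PM.
Apr 13 2022 1:00 PM + 14 h = Apr 14 2022 3:00 AM.
Apr 14 2022 3:00 AM + 14 h = Apr 14 2022 5:00 PM.
Apr 14 2022 5:00 PM + 14 h = Apr 15 2022 7:00 AM.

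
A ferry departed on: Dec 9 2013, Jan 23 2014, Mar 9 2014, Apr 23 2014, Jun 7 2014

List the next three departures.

Jul 22 2014, Sep 5 2014, Oct 20 2014

Gaps between consecutive events: 45, 45, 45, 45 days — a constant 45-day interval.
Jun 7 2014 + 45 days = Jul 22 2014.
Jul 22 2014 + 45 days = Sep 5 2014.
Sep 5 2014 + 45 days = Oct 20 2014.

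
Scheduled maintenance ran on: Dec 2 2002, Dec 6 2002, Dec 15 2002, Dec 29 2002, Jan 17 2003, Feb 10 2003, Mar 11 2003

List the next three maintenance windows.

Gaps: 4, 9, 14, 19, 24, 29 days — each gap is 5 larger than the previous one.
Next gap: 34 days. Mar 11 2003 + 34 days = Apr 14 2003.
Next gap: 39 days. Apr 14 2003 + 39 days = May 23 2003.
Next gap: 44 days. May 23 2003 + 44 days = Jul 6 2003.

Apr 14 2003, May 23 2003, Jul 6 2003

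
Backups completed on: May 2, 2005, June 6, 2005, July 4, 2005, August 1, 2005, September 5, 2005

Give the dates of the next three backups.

All dates are Mondays, 35, 28, 28, 35 days apart.
Specifically, the 1st Monday of each month.
October 2005 — 1st Monday is October 3, 2005.
1st Monday of November 2005: November 7, 2005.
December 2005 — 1st Monday is December 5, 2005.

October 3, 2005; November 7, 2005; December 5, 2005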